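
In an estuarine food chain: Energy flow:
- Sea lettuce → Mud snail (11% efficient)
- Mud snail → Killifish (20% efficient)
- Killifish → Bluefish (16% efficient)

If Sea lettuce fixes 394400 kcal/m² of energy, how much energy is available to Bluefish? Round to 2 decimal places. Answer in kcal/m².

1388.29 kcal/m²

Mud snail: 394400 × 0.11 = 43384 kcal/m²
Killifish: 43384 × 0.2 = 8676.8 kcal/m²
Bluefish: 8676.8 × 0.16 = 1388.288 kcal/m²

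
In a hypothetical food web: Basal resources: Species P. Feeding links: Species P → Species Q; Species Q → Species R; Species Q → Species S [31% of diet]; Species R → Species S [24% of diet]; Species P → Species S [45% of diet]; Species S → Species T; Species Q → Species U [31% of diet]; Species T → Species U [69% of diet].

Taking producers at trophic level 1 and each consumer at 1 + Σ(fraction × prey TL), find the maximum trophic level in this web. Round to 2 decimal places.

4.24

Species Q: 1 + 1 = 2
Species R: 1 + 2 = 3
Species S: 1 + (0.31×2 + 0.24×3 + 0.45×1) = 2.79
Species T: 1 + 2.79 = 3.79
Species U: 1 + (0.31×2 + 0.69×3.79) = 4.2351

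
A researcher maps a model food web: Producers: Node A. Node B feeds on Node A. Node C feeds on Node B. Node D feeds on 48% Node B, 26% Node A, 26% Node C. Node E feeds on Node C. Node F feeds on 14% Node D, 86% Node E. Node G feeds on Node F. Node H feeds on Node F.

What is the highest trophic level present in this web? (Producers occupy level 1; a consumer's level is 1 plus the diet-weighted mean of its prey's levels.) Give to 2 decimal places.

5.86

Node B: 1 + 1 = 2
Node C: 1 + 2 = 3
Node D: 1 + (0.48×2 + 0.26×1 + 0.26×3) = 3
Node E: 1 + 3 = 4
Node F: 1 + (0.14×3 + 0.86×4) = 4.86
Node G: 1 + 4.86 = 5.86
Node H: 1 + 4.86 = 5.86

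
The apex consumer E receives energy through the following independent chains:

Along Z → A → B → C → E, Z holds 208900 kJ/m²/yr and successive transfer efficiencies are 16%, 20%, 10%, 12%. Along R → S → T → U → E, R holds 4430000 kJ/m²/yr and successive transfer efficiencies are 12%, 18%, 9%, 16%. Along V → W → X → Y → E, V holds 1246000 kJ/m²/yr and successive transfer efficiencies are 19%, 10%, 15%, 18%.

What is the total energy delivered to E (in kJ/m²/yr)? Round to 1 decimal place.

2097.3 kJ/m²/yr

Via Z: 208900 × 0.16 × 0.2 × 0.1 × 0.12 = 80.2176 kJ/m²/yr
Via R: 4430000 × 0.12 × 0.18 × 0.09 × 0.16 = 1377.9072 kJ/m²/yr
Via V: 1246000 × 0.19 × 0.1 × 0.15 × 0.18 = 639.198 kJ/m²/yr
Total at E: 80.2176 + 1377.9072 + 639.198 = 2097.3228 kJ/m²/yr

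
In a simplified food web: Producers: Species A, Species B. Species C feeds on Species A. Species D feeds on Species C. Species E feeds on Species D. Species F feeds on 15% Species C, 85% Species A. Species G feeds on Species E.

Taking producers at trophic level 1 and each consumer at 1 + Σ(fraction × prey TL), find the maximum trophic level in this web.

5

Species C: 1 + 1 = 2
Species D: 1 + 2 = 3
Species E: 1 + 3 = 4
Species F: 1 + (0.15×2 + 0.85×1) = 2.15
Species G: 1 + 4 = 5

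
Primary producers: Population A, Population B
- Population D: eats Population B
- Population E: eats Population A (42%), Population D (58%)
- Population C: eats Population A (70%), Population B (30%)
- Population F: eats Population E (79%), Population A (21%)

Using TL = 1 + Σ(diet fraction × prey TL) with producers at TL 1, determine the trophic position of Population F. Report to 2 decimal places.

Population C: 1 + (0.7×1 + 0.3×1) = 2
Population D: 1 + 1 = 2
Population E: 1 + (0.42×1 + 0.58×2) = 2.58
Population F: 1 + (0.79×2.58 + 0.21×1) = 3.2482

3.25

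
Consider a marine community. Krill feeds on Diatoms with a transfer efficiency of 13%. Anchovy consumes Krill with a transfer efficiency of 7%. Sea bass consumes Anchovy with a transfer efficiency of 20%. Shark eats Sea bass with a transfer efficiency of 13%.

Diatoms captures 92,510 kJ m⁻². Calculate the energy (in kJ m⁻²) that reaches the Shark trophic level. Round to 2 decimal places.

Krill: 92510 × 0.13 = 12026.3 kJ m⁻²
Anchovy: 12026.3 × 0.07 = 841.841 kJ m⁻²
Sea bass: 841.841 × 0.2 = 168.3682 kJ m⁻²
Shark: 168.3682 × 0.13 = 21.887866 kJ m⁻²

21.89 kJ m⁻²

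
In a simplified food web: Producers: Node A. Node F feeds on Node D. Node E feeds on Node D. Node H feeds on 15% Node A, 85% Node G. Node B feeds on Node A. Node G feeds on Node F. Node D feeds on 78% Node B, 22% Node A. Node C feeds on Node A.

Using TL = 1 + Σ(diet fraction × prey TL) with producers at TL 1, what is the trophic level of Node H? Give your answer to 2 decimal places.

5.21

Node B: 1 + 1 = 2
Node C: 1 + 1 = 2
Node D: 1 + (0.78×2 + 0.22×1) = 2.78
Node E: 1 + 2.78 = 3.78
Node F: 1 + 2.78 = 3.78
Node G: 1 + 3.78 = 4.78
Node H: 1 + (0.15×1 + 0.85×4.78) = 5.213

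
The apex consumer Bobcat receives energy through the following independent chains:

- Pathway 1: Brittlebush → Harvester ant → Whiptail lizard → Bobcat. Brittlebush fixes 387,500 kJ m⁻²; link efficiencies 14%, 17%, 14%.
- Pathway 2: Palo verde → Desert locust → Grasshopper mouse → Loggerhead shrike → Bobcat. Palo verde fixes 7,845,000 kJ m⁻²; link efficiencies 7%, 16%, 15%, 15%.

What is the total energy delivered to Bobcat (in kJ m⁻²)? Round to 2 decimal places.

Pathway 1: 387500 × 0.14 × 0.17 × 0.14 = 1291.15 kJ m⁻²
Pathway 2: 7845000 × 0.07 × 0.16 × 0.15 × 0.15 = 1976.94 kJ m⁻²
Total at Bobcat: 1291.15 + 1976.94 = 3268.09 kJ m⁻²

3268.09 kJ m⁻²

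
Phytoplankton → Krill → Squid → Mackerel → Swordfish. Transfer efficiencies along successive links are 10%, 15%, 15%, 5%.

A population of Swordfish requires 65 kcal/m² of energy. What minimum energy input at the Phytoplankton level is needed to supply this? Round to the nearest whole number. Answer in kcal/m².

577778 kcal/m²

Cumulative transfer efficiency: 0.1 × 0.15 × 0.15 × 0.05 = 0.0001125
Phytoplankton energy = 65 / 0.0001125 = 577778 kcal/m²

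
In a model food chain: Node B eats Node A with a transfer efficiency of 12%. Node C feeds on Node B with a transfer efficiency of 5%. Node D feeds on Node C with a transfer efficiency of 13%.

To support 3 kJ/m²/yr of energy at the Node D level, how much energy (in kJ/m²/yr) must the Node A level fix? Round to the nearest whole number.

3846 kJ/m²/yr

Cumulative transfer efficiency: 0.12 × 0.05 × 0.13 = 0.00078
Node A energy = 3 / 0.00078 = 3846 kJ/m²/yr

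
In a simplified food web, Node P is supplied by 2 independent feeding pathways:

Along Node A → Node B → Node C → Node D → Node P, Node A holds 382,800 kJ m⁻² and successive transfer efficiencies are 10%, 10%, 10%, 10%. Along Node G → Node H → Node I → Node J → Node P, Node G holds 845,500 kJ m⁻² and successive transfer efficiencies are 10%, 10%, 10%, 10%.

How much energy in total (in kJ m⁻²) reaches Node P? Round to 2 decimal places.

Via Node A: 382800 × 0.1 × 0.1 × 0.1 × 0.1 = 38.28 kJ m⁻²
Via Node G: 845500 × 0.1 × 0.1 × 0.1 × 0.1 = 84.55 kJ m⁻²
Total at Node P: 38.28 + 84.55 = 122.83 kJ m⁻²

122.83 kJ m⁻²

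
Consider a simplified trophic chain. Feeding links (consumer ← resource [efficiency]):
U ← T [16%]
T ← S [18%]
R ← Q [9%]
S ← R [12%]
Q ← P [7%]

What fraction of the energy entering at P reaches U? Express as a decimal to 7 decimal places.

0.0000218

Product of link efficiencies: 0.07 × 0.09 × 0.12 × 0.18 × 0.16 = 0.0000217728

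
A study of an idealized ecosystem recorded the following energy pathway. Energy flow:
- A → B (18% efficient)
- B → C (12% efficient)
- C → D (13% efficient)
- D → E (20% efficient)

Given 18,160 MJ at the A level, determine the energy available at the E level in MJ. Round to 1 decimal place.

10.2 MJ

B: 18160 × 0.18 = 3268.8 MJ
C: 3268.8 × 0.12 = 392.256 MJ
D: 392.256 × 0.13 = 50.99328 MJ
E: 50.99328 × 0.2 = 10.198656 MJ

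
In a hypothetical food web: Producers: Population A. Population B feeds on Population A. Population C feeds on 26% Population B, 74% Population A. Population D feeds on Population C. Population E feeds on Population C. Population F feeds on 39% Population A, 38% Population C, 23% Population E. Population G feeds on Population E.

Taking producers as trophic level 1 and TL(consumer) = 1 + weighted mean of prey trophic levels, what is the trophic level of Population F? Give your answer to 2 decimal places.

Population B: 1 + 1 = 2
Population C: 1 + (0.26×2 + 0.74×1) = 2.26
Population D: 1 + 2.26 = 3.26
Population E: 1 + 2.26 = 3.26
Population F: 1 + (0.39×1 + 0.38×2.26 + 0.23×3.26) = 2.9986
Population G: 1 + 3.26 = 4.26

3.00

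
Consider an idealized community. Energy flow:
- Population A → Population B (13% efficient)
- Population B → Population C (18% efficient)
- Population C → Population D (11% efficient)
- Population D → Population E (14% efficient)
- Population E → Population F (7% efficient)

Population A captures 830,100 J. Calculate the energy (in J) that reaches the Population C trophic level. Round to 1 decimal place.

19424.3 J

Population B: 830100 × 0.13 = 107913 J
Population C: 107913 × 0.18 = 19424.34 J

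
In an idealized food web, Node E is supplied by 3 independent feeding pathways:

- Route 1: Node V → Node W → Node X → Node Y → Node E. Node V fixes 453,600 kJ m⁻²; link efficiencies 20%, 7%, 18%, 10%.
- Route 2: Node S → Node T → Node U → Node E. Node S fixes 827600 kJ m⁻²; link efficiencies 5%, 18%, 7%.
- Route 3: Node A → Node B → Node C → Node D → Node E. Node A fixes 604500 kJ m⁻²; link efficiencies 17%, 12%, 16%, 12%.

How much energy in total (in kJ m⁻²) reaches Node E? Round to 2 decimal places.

872.47 kJ m⁻²

Route 1: 453600 × 0.2 × 0.07 × 0.18 × 0.1 = 114.3072 kJ m⁻²
Route 2: 827600 × 0.05 × 0.18 × 0.07 = 521.388 kJ m⁻²
Route 3: 604500 × 0.17 × 0.12 × 0.16 × 0.12 = 236.77056 kJ m⁻²
Total at Node E: 114.3072 + 521.388 + 236.77056 = 872.46576 kJ m⁻²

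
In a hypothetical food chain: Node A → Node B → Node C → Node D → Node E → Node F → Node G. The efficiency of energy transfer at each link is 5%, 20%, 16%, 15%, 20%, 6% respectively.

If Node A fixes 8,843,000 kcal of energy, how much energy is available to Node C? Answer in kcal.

Node B: 8843000 × 0.05 = 442150 kcal
Node C: 442150 × 0.2 = 88430 kcal

88430 kcal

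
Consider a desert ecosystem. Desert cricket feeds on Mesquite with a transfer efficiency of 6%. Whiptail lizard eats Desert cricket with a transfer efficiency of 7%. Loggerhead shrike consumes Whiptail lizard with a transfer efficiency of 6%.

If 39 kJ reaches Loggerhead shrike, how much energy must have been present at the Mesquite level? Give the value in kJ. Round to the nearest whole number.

Cumulative transfer efficiency: 0.06 × 0.07 × 0.06 = 0.000252
Mesquite energy = 39 / 0.000252 = 154762 kJ

154762 kJ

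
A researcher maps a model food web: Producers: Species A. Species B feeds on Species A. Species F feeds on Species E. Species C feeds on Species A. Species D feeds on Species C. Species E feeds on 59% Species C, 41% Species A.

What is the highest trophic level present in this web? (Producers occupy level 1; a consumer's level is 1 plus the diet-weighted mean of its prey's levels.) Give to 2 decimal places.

Species B: 1 + 1 = 2
Species C: 1 + 1 = 2
Species D: 1 + 2 = 3
Species E: 1 + (0.59×2 + 0.41×1) = 2.59
Species F: 1 + 2.59 = 3.59

3.59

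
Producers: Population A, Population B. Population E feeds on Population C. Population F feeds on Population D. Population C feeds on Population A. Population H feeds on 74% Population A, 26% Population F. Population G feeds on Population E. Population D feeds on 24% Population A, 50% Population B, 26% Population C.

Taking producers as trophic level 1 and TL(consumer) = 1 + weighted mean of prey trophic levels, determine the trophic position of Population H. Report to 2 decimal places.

2.59

Population C: 1 + 1 = 2
Population D: 1 + (0.24×1 + 0.5×1 + 0.26×2) = 2.26
Population E: 1 + 2 = 3
Population F: 1 + 2.26 = 3.26
Population G: 1 + 3 = 4
Population H: 1 + (0.74×1 + 0.26×3.26) = 2.5876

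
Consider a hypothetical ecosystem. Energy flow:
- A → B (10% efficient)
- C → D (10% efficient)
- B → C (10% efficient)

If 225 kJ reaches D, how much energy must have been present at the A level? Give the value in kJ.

225000 kJ

Cumulative transfer efficiency: 0.1 × 0.1 × 0.1 = 0.001
A energy = 225 / 0.001 = 225000 kJ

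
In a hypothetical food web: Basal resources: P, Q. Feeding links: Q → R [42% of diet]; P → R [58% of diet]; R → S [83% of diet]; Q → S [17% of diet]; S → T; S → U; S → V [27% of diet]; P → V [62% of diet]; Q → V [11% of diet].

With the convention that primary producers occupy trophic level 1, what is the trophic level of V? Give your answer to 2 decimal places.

R: 1 + (0.42×1 + 0.58×1) = 2
S: 1 + (0.83×2 + 0.17×1) = 2.83
T: 1 + 2.83 = 3.83
U: 1 + 2.83 = 3.83
V: 1 + (0.27×2.83 + 0.62×1 + 0.11×1) = 2.4941

2.49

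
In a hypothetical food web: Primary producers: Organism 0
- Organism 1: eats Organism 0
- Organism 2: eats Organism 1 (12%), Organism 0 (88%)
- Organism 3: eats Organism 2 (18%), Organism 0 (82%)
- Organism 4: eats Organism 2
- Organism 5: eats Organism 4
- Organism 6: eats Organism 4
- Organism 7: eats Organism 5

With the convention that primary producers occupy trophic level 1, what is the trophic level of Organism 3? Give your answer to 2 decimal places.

2.20

Organism 1: 1 + 1 = 2
Organism 2: 1 + (0.12×2 + 0.88×1) = 2.12
Organism 3: 1 + (0.18×2.12 + 0.82×1) = 2.2016
Organism 4: 1 + 2.12 = 3.12
Organism 5: 1 + 3.12 = 4.12
Organism 6: 1 + 3.12 = 4.12
Organism 7: 1 + 4.12 = 5.12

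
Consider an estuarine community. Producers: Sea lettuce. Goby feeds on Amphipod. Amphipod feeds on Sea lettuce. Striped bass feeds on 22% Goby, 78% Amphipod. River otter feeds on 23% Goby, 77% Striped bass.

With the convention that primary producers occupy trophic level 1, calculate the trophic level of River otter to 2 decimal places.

4.17

Amphipod: 1 + 1 = 2
Goby: 1 + 2 = 3
Striped bass: 1 + (0.22×3 + 0.78×2) = 3.22
River otter: 1 + (0.23×3 + 0.77×3.22) = 4.1694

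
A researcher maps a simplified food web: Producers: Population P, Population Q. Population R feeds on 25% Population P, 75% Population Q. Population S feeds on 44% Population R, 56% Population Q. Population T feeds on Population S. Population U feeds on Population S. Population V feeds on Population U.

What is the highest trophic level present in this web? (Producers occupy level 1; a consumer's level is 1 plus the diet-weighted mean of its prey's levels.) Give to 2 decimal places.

Population R: 1 + (0.25×1 + 0.75×1) = 2
Population S: 1 + (0.44×2 + 0.56×1) = 2.44
Population T: 1 + 2.44 = 3.44
Population U: 1 + 2.44 = 3.44
Population V: 1 + 3.44 = 4.44

4.44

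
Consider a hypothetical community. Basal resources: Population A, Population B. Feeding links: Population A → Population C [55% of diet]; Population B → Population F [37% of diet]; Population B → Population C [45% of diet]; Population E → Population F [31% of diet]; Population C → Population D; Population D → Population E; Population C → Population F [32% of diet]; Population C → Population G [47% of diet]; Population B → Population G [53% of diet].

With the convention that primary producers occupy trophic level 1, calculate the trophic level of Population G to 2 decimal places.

Population C: 1 + (0.45×1 + 0.55×1) = 2
Population D: 1 + 2 = 3
Population E: 1 + 3 = 4
Population F: 1 + (0.37×1 + 0.31×4 + 0.32×2) = 3.25
Population G: 1 + (0.53×1 + 0.47×2) = 2.47

2.47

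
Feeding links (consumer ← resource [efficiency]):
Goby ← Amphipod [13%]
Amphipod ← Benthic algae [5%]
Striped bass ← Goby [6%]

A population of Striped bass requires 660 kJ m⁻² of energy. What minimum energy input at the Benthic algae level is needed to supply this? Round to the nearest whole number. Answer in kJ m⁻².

Cumulative transfer efficiency: 0.05 × 0.13 × 0.06 = 0.00039
Benthic algae energy = 660 / 0.00039 = 1692308 kJ m⁻²

1692308 kJ m⁻²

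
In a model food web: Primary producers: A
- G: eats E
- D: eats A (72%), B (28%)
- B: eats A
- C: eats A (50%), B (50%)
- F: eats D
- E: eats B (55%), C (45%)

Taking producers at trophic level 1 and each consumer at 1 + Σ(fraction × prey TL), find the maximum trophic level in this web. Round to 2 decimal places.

B: 1 + 1 = 2
C: 1 + (0.5×1 + 0.5×2) = 2.5
D: 1 + (0.72×1 + 0.28×2) = 2.28
E: 1 + (0.55×2 + 0.45×2.5) = 3.225
F: 1 + 2.28 = 3.28
G: 1 + 3.225 = 4.225

4.23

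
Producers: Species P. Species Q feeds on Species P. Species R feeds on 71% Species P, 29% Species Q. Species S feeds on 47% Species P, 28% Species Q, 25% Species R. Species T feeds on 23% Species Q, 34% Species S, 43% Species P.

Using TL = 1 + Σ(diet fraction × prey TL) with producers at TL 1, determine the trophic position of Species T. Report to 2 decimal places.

Species Q: 1 + 1 = 2
Species R: 1 + (0.71×1 + 0.29×2) = 2.29
Species S: 1 + (0.47×1 + 0.28×2 + 0.25×2.29) = 2.6025
Species T: 1 + (0.23×2 + 0.34×2.6025 + 0.43×1) = 2.77485

2.77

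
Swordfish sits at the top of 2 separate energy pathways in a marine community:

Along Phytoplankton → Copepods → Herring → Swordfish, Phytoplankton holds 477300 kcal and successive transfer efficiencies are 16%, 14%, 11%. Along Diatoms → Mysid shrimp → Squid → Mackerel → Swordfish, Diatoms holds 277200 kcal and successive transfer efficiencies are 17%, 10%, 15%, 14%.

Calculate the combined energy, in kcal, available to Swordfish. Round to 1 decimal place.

1275.0 kcal

Via Phytoplankton: 477300 × 0.16 × 0.14 × 0.11 = 1176.0672 kcal
Via Diatoms: 277200 × 0.17 × 0.1 × 0.15 × 0.14 = 98.9604 kcal
Total at Swordfish: 1176.0672 + 98.9604 = 1275.0276 kcal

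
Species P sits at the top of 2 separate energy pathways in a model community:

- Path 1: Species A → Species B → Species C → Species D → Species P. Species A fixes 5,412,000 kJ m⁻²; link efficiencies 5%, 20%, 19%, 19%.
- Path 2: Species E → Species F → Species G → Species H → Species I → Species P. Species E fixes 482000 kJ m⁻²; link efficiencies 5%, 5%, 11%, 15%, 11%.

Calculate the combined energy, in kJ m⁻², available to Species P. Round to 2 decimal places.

Path 1: 5412000 × 0.05 × 0.2 × 0.19 × 0.19 = 1953.732 kJ m⁻²
Path 2: 482000 × 0.05 × 0.05 × 0.11 × 0.15 × 0.11 = 2.187075 kJ m⁻²
Total at Species P: 1953.732 + 2.187075 = 1955.919075 kJ m⁻²

1955.92 kJ m⁻²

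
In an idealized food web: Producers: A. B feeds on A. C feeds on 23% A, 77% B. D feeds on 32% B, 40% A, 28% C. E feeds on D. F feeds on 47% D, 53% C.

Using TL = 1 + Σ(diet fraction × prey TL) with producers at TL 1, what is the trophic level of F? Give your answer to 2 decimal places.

B: 1 + 1 = 2
C: 1 + (0.23×1 + 0.77×2) = 2.77
D: 1 + (0.32×2 + 0.4×1 + 0.28×2.77) = 2.8156
E: 1 + 2.8156 = 3.8156
F: 1 + (0.47×2.8156 + 0.53×2.77) = 3.791432

3.79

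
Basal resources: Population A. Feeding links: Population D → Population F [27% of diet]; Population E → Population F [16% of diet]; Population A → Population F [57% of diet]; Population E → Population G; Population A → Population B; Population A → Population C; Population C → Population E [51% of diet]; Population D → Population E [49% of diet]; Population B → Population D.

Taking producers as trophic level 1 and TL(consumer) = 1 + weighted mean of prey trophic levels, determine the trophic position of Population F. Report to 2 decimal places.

Population B: 1 + 1 = 2
Population C: 1 + 1 = 2
Population D: 1 + 2 = 3
Population E: 1 + (0.51×2 + 0.49×3) = 3.49
Population F: 1 + (0.57×1 + 0.27×3 + 0.16×3.49) = 2.9384
Population G: 1 + 3.49 = 4.49

2.94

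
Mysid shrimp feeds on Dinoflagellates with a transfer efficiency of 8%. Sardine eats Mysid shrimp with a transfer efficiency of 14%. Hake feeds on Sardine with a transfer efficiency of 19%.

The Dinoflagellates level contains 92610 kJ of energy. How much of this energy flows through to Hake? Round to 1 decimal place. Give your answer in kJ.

197.1 kJ

Mysid shrimp: 92610 × 0.08 = 7408.8 kJ
Sardine: 7408.8 × 0.14 = 1037.232 kJ
Hake: 1037.232 × 0.19 = 197.07408 kJ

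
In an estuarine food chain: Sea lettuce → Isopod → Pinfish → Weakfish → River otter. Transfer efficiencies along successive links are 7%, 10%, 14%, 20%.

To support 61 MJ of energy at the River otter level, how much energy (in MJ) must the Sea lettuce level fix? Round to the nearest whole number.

311224 MJ

Cumulative transfer efficiency: 0.07 × 0.1 × 0.14 × 0.2 = 0.000196
Sea lettuce energy = 61 / 0.000196 = 311224 MJ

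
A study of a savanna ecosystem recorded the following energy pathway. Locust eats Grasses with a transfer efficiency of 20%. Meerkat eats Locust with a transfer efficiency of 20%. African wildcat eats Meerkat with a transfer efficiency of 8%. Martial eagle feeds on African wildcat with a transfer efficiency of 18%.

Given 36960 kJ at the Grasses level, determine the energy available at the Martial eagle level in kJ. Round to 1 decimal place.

Locust: 36960 × 0.2 = 7392 kJ
Meerkat: 7392 × 0.2 = 1478.4 kJ
African wildcat: 1478.4 × 0.08 = 118.272 kJ
Martial eagle: 118.272 × 0.18 = 21.28896 kJ

21.3 kJ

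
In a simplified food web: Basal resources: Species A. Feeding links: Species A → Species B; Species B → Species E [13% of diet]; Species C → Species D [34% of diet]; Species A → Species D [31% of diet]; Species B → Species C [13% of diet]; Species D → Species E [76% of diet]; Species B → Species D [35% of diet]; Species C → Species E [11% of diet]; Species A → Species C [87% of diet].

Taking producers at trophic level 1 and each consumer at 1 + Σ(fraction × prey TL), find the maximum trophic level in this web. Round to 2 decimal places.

Species B: 1 + 1 = 2
Species C: 1 + (0.13×2 + 0.87×1) = 2.13
Species D: 1 + (0.34×2.13 + 0.31×1 + 0.35×2) = 2.7342
Species E: 1 + (0.11×2.13 + 0.13×2 + 0.76×2.7342) = 3.572292

3.57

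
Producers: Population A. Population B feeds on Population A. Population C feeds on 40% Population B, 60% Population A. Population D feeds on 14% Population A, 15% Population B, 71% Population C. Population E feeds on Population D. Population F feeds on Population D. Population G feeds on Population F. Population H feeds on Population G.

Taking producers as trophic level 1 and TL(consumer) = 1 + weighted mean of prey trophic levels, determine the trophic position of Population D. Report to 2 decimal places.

3.14

Population B: 1 + 1 = 2
Population C: 1 + (0.4×2 + 0.6×1) = 2.4
Population D: 1 + (0.14×1 + 0.15×2 + 0.71×2.4) = 3.144
Population E: 1 + 3.144 = 4.144
Population F: 1 + 3.144 = 4.144
Population G: 1 + 4.144 = 5.144
Population H: 1 + 5.144 = 6.144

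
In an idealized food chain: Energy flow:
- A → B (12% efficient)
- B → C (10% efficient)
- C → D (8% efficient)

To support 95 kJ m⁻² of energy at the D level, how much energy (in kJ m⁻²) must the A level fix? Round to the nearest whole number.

Cumulative transfer efficiency: 0.12 × 0.1 × 0.08 = 0.00096
A energy = 95 / 0.00096 = 98958 kJ m⁻²

98958 kJ m⁻²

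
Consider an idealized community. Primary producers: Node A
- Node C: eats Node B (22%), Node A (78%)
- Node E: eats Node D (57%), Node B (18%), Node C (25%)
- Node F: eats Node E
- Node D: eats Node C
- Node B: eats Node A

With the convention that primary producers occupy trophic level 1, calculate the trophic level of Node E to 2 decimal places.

Node B: 1 + 1 = 2
Node C: 1 + (0.22×2 + 0.78×1) = 2.22
Node D: 1 + 2.22 = 3.22
Node E: 1 + (0.57×3.22 + 0.18×2 + 0.25×2.22) = 3.7504
Node F: 1 + 3.7504 = 4.7504

3.75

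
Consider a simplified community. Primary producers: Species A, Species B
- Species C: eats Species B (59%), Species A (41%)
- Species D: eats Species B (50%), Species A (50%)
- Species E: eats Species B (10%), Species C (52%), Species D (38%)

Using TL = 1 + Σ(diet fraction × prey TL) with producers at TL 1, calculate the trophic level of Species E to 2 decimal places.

2.90

Species C: 1 + (0.59×1 + 0.41×1) = 2
Species D: 1 + (0.5×1 + 0.5×1) = 2
Species E: 1 + (0.1×1 + 0.52×2 + 0.38×2) = 2.9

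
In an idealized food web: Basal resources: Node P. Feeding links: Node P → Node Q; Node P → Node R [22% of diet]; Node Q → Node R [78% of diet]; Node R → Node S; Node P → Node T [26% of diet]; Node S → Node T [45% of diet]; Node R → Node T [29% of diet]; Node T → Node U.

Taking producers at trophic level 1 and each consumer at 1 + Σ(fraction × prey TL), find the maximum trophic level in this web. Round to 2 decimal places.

4.77

Node Q: 1 + 1 = 2
Node R: 1 + (0.22×1 + 0.78×2) = 2.78
Node S: 1 + 2.78 = 3.78
Node T: 1 + (0.26×1 + 0.45×3.78 + 0.29×2.78) = 3.7672
Node U: 1 + 3.7672 = 4.7672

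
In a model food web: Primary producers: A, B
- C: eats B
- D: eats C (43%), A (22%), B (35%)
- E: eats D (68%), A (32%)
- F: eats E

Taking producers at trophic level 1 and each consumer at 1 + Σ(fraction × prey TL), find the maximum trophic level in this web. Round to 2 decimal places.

3.97

C: 1 + 1 = 2
D: 1 + (0.43×2 + 0.22×1 + 0.35×1) = 2.43
E: 1 + (0.68×2.43 + 0.32×1) = 2.9724
F: 1 + 2.9724 = 3.9724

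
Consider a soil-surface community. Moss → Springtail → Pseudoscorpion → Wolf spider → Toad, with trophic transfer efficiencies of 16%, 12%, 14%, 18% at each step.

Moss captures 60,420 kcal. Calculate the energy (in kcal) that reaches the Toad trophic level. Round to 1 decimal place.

Springtail: 60420 × 0.16 = 9667.2 kcal
Pseudoscorpion: 9667.2 × 0.12 = 1160.064 kcal
Wolf spider: 1160.064 × 0.14 = 162.40896 kcal
Toad: 162.40896 × 0.18 = 29.2336128 kcal

29.2 kcal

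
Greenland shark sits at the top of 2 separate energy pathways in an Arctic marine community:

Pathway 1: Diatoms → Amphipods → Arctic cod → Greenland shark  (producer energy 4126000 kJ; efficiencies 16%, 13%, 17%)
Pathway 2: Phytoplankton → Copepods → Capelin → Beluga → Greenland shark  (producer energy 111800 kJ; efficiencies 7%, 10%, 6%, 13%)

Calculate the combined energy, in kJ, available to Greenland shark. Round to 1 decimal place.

Pathway 1: 4126000 × 0.16 × 0.13 × 0.17 = 14589.536 kJ
Pathway 2: 111800 × 0.07 × 0.1 × 0.06 × 0.13 = 6.10428 kJ
Total at Greenland shark: 14589.536 + 6.10428 = 14595.64028 kJ

14595.6 kJ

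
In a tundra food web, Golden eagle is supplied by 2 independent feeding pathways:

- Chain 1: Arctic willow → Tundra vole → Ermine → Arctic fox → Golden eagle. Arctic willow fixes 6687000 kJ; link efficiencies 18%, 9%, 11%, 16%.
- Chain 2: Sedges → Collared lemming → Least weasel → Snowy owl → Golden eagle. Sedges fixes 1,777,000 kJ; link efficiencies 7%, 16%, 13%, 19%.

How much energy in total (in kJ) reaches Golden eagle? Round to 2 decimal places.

Chain 1: 6687000 × 0.18 × 0.09 × 0.11 × 0.16 = 1906.59744 kJ
Chain 2: 1777000 × 0.07 × 0.16 × 0.13 × 0.19 = 491.58928 kJ
Total at Golden eagle: 1906.59744 + 491.58928 = 2398.18672 kJ

2398.19 kJ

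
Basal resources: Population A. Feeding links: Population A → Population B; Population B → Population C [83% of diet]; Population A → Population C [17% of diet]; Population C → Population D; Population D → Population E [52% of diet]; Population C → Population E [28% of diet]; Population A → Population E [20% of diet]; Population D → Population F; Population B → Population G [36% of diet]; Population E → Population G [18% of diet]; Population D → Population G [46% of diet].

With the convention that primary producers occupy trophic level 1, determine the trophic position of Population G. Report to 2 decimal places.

Population B: 1 + 1 = 2
Population C: 1 + (0.83×2 + 0.17×1) = 2.83
Population D: 1 + 2.83 = 3.83
Population E: 1 + (0.52×3.83 + 0.28×2.83 + 0.2×1) = 3.984
Population F: 1 + 3.83 = 4.83
Population G: 1 + (0.36×2 + 0.18×3.984 + 0.46×3.83) = 4.19892

4.20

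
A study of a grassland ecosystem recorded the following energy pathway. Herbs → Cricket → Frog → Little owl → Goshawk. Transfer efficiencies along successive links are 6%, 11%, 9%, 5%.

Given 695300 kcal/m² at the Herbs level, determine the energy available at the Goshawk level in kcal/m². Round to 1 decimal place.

20.7 kcal/m²

Cricket: 695300 × 0.06 = 41718 kcal/m²
Frog: 41718 × 0.11 = 4588.98 kcal/m²
Little owl: 4588.98 × 0.09 = 413.0082 kcal/m²
Goshawk: 413.0082 × 0.05 = 20.65041 kcal/m²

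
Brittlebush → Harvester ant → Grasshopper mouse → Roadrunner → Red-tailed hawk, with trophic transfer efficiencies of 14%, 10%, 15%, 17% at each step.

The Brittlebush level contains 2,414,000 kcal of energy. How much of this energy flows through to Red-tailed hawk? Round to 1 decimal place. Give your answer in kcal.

Harvester ant: 2414000 × 0.14 = 337960 kcal
Grasshopper mouse: 337960 × 0.1 = 33796 kcal
Roadrunner: 33796 × 0.15 = 5069.4 kcal
Red-tailed hawk: 5069.4 × 0.17 = 861.798 kcal

861.8 kcal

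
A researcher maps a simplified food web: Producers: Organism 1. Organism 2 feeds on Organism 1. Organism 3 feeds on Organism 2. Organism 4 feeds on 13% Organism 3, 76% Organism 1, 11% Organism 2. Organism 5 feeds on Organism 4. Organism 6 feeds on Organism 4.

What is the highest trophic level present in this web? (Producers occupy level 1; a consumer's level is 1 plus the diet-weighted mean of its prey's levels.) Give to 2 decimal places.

3.37

Organism 2: 1 + 1 = 2
Organism 3: 1 + 2 = 3
Organism 4: 1 + (0.13×3 + 0.76×1 + 0.11×2) = 2.37
Organism 5: 1 + 2.37 = 3.37
Organism 6: 1 + 2.37 = 3.37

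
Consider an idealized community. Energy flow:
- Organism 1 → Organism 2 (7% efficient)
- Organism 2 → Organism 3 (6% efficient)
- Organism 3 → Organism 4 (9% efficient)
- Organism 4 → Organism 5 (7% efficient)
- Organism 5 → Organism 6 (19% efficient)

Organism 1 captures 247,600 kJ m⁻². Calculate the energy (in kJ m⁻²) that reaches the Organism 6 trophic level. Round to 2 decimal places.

Organism 2: 247600 × 0.07 = 17332 kJ m⁻²
Organism 3: 17332 × 0.06 = 1039.92 kJ m⁻²
Organism 4: 1039.92 × 0.09 = 93.5928 kJ m⁻²
Organism 5: 93.5928 × 0.07 = 6.551496 kJ m⁻²
Organism 6: 6.551496 × 0.19 = 1.24478424 kJ m⁻²

1.24 kJ m⁻²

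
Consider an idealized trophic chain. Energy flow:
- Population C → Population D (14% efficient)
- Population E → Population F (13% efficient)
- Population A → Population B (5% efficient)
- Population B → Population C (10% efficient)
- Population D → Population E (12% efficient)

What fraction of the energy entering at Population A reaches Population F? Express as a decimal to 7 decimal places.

0.0000109

Product of link efficiencies: 0.05 × 0.1 × 0.14 × 0.12 × 0.13 = 0.00001092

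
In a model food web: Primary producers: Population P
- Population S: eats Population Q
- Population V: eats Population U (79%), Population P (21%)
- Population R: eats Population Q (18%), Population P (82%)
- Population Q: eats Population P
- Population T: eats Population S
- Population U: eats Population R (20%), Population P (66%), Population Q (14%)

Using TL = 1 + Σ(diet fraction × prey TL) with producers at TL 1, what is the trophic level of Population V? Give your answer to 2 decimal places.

3.09

Population Q: 1 + 1 = 2
Population R: 1 + (0.18×2 + 0.82×1) = 2.18
Population S: 1 + 2 = 3
Population T: 1 + 3 = 4
Population U: 1 + (0.2×2.18 + 0.66×1 + 0.14×2) = 2.376
Population V: 1 + (0.79×2.376 + 0.21×1) = 3.08704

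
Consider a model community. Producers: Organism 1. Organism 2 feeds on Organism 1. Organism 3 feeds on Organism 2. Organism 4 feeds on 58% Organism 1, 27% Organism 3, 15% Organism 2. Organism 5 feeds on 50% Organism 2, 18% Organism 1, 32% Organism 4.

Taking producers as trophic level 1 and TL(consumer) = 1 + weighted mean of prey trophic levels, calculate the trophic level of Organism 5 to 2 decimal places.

Organism 2: 1 + 1 = 2
Organism 3: 1 + 2 = 3
Organism 4: 1 + (0.58×1 + 0.27×3 + 0.15×2) = 2.69
Organism 5: 1 + (0.5×2 + 0.18×1 + 0.32×2.69) = 3.0408

3.04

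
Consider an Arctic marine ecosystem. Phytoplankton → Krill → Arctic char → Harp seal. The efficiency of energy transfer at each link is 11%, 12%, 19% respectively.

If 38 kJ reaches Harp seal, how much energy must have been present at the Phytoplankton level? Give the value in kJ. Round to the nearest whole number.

15152 kJ

Cumulative transfer efficiency: 0.11 × 0.12 × 0.19 = 0.002508
Phytoplankton energy = 38 / 0.002508 = 15152 kJ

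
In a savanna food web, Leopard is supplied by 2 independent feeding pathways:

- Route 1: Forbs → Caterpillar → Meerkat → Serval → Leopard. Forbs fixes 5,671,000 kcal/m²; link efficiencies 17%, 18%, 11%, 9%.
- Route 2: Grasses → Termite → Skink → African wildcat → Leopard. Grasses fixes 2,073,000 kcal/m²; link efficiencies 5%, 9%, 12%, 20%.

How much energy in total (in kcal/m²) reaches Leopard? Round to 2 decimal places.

1941.86 kcal/m²

Route 1: 5671000 × 0.17 × 0.18 × 0.11 × 0.09 = 1717.97274 kcal/m²
Route 2: 2073000 × 0.05 × 0.09 × 0.12 × 0.2 = 223.884 kcal/m²
Total at Leopard: 1717.97274 + 223.884 = 1941.85674 kcal/m²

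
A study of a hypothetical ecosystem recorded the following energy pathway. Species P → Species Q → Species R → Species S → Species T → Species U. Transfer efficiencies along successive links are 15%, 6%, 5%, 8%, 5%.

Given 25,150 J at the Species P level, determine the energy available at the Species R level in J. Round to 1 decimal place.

226.4 J

Species Q: 25150 × 0.15 = 3772.5 J
Species R: 3772.5 × 0.06 = 226.35 J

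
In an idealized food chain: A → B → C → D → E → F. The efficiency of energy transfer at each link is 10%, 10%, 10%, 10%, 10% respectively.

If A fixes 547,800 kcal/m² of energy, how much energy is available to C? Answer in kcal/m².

5478 kcal/m²

B: 547800 × 0.1 = 54780 kcal/m²
C: 54780 × 0.1 = 5478 kcal/m²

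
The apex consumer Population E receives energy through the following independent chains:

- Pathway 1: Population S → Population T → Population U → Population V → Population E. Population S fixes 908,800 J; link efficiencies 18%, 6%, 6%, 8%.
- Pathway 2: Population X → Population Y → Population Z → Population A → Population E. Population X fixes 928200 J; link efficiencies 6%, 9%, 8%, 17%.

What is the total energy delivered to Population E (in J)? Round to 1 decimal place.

115.3 J

Pathway 1: 908800 × 0.18 × 0.06 × 0.06 × 0.08 = 47.112192 J
Pathway 2: 928200 × 0.06 × 0.09 × 0.08 × 0.17 = 68.167008 J
Total at Population E: 47.112192 + 68.167008 = 115.2792 J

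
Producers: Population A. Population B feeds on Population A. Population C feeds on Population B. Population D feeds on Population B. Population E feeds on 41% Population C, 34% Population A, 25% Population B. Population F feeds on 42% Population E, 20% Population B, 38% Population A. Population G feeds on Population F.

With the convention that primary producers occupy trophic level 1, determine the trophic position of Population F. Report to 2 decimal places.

Population B: 1 + 1 = 2
Population C: 1 + 2 = 3
Population D: 1 + 2 = 3
Population E: 1 + (0.41×3 + 0.34×1 + 0.25×2) = 3.07
Population F: 1 + (0.42×3.07 + 0.2×2 + 0.38×1) = 3.0694
Population G: 1 + 3.0694 = 4.0694

3.07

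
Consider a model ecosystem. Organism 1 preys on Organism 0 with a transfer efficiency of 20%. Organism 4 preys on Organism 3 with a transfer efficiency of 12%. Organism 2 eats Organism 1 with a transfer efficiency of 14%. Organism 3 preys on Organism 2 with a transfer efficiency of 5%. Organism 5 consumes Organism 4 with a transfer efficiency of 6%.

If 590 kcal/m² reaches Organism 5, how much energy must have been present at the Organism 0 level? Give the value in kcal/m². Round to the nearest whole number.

58531746 kcal/m²

Cumulative transfer efficiency: 0.2 × 0.14 × 0.05 × 0.12 × 0.06 = 0.00001008
Organism 0 energy = 590 / 0.00001008 = 58531746 kcal/m²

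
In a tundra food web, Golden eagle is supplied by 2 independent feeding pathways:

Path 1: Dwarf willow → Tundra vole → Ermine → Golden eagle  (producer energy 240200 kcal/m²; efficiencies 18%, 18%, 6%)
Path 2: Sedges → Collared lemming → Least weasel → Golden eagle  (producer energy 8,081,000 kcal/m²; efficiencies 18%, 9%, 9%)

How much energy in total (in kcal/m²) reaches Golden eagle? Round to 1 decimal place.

Path 1: 240200 × 0.18 × 0.18 × 0.06 = 466.9488 kcal/m²
Path 2: 8081000 × 0.18 × 0.09 × 0.09 = 11782.098 kcal/m²
Total at Golden eagle: 466.9488 + 11782.098 = 12249.0468 kcal/m²

12249.0 kcal/m²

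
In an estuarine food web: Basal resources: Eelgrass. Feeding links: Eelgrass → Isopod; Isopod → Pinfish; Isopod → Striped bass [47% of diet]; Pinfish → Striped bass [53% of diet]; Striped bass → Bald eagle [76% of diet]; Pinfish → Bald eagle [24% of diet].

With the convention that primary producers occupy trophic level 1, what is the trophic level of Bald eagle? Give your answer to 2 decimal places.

4.40

Isopod: 1 + 1 = 2
Pinfish: 1 + 2 = 3
Striped bass: 1 + (0.47×2 + 0.53×3) = 3.53
Bald eagle: 1 + (0.76×3.53 + 0.24×3) = 4.4028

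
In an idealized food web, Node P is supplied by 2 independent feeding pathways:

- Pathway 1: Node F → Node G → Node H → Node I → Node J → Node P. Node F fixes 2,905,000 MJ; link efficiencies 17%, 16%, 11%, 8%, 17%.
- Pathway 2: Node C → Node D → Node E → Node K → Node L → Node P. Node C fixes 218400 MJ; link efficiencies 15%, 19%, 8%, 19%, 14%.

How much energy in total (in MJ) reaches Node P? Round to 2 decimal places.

131.45 MJ

Pathway 1: 2905000 × 0.17 × 0.16 × 0.11 × 0.08 × 0.17 = 118.207936 MJ
Pathway 2: 218400 × 0.15 × 0.19 × 0.08 × 0.19 × 0.14 = 13.2455232 MJ
Total at Node P: 118.207936 + 13.2455232 = 131.4534592 MJ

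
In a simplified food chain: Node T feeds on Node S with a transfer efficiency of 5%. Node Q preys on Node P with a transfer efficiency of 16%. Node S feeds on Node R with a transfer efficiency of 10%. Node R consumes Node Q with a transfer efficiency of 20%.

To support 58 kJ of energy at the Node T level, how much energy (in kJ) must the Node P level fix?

Cumulative transfer efficiency: 0.16 × 0.2 × 0.1 × 0.05 = 0.00016
Node P energy = 58 / 0.00016 = 362500 kJ

362500 kJ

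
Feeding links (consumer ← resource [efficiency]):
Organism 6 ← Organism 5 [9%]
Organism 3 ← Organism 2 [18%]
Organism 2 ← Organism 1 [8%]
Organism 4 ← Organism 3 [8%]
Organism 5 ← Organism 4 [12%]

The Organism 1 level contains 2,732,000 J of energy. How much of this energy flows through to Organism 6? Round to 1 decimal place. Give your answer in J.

Organism 2: 2732000 × 0.08 = 218560 J
Organism 3: 218560 × 0.18 = 39340.8 J
Organism 4: 39340.8 × 0.08 = 3147.264 J
Organism 5: 3147.264 × 0.12 = 377.67168 J
Organism 6: 377.67168 × 0.09 = 33.9904512 J

34.0 J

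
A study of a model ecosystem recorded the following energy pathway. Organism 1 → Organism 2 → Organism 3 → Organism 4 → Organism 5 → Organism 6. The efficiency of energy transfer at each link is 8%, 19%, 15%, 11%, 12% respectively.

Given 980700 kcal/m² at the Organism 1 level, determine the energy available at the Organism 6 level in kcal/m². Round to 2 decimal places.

Organism 2: 980700 × 0.08 = 78456 kcal/m²
Organism 3: 78456 × 0.19 = 14906.64 kcal/m²
Organism 4: 14906.64 × 0.15 = 2235.996 kcal/m²
Organism 5: 2235.996 × 0.11 = 245.95956 kcal/m²
Organism 6: 245.95956 × 0.12 = 29.5151472 kcal/m²

29.52 kcal/m²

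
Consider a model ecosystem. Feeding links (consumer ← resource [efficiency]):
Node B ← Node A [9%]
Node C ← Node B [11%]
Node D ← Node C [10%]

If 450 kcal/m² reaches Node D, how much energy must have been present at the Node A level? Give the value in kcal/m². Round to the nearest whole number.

Cumulative transfer efficiency: 0.09 × 0.11 × 0.1 = 0.00099
Node A energy = 450 / 0.00099 = 454545 kcal/m²

454545 kcal/m²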